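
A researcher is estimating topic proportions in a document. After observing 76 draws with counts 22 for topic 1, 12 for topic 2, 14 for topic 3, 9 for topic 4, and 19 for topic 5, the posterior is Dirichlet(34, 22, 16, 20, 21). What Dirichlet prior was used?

For a Dirichlet(α) prior with multinomial counts c, the posterior is Dirichlet(α + c) componentwise.
Subtract each count from the matching posterior parameter: 34−22=12, 22−12=10, 16−14=2, 20−9=11, 21−19=2.

Dirichlet(12, 10, 2, 11, 2)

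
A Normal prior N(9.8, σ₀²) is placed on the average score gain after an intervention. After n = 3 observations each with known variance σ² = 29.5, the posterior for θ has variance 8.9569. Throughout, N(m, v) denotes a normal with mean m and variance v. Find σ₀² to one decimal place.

Posterior precision equals prior precision plus data precision: 1/σ_n² = 1/σ₀² + n/σ².
So 1/σ₀² = 1/8.9569 − 3/29.5 = 0.111646 − 0.101695 = 0.009951.
Hence σ₀² = 1/0.009951 ≈ 100.5.

σ₀² = 100.5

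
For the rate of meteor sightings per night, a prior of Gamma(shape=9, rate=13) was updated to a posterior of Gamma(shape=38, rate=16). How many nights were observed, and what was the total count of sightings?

n = 3 nights with total 29 sightings

Gamma–Poisson conjugacy: posterior shape = α + Σxᵢ, posterior rate = β + n.
Matching: Σxᵢ = 38 − 9 = 29 and n = 16 − 13 = 3.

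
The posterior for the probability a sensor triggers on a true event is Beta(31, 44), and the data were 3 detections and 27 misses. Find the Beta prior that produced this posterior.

Beta(28, 17)

Beta is conjugate to the binomial likelihood: posterior = Beta(α+s, β+f).
So α = 31 − 3 = 28 and β = 44 − 27 = 17.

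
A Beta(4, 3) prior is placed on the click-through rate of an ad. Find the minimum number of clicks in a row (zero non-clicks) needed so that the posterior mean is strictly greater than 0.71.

After k clicks and 0 non-clicks the posterior is Beta(4+k, 3), with mean (4+k)/(4+3+k).
Set (4+k)/(7+k) > 0.71 and solve: k > (0.71·7 − 4)/(1 − 0.71) = 3.345.
The smallest integer exceeding 3.345 is 4.

k = 4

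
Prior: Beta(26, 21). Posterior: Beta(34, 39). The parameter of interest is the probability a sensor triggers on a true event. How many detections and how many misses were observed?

A Beta(α, β) prior with s successes and f failures in binomial data gives a Beta(α+s, β+f) posterior.
Match parameters: s=34−26=8, f=39−21=18.

8 detections and 18 misses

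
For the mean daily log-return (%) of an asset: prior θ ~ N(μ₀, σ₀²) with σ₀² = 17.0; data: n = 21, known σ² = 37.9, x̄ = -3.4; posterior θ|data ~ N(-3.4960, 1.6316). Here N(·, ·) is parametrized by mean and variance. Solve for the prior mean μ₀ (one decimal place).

μ₀ = -4.4

With known observation variance, the Normal–Normal posterior has precision τ_n = τ₀ + n/σ² and mean μ_n = (τ₀μ₀ + (n/σ²)x̄)/τ_n.
Here τ₀ = 1/17.0 = 0.058824 and τ_data = 21/37.9 = 0.554090, so τ_n = 0.612914.
Rearranging for μ₀: μ₀ = (μ_n·τ_n − τ_data·x̄)/τ₀ = (-3.4960·0.612914 − 0.554090·-3.4) / 0.058824 = -0.258841/0.058824 ≈ -4.4.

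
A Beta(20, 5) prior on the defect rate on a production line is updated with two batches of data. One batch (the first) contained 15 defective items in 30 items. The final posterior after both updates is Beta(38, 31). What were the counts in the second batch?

Sequential conjugate updates are equivalent to a single update on the pooled data, so total successes = posterior α − prior α and total failures = posterior β − prior β.
Total across both batches: 38−20=18 defective items, 31−5=26 good items.
Subtract the first batch: 18−15=3 defective items and 26−15=11 good items.

3 defective items and 11 good items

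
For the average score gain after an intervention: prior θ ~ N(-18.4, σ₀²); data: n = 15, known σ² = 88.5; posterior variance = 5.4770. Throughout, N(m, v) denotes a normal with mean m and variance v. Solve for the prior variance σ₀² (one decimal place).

σ₀² = 76.4

Posterior precision equals prior precision plus data precision: 1/σ_n² = 1/σ₀² + n/σ².
So 1/σ₀² = 1/5.4770 − 15/88.5 = 0.182582 − 0.169492 = 0.013090.
Hence σ₀² = 1/0.013090 ≈ 76.4.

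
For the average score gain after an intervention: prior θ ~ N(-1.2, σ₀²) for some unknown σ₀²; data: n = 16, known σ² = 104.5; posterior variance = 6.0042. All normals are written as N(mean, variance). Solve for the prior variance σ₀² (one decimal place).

Posterior precision equals prior precision plus data precision: 1/σ_n² = 1/σ₀² + n/σ².
So 1/σ₀² = 1/6.0042 − 16/104.5 = 0.166550 − 0.153110 = 0.013440.
Hence σ₀² = 1/0.013440 ≈ 74.4.

σ₀² = 74.4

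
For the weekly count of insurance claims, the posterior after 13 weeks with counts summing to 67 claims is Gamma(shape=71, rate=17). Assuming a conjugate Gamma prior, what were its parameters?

Gamma(shape=4, rate=4)

Gamma–Poisson conjugacy: posterior shape = α + Σxᵢ, posterior rate = β + n.
So α = 71 − 67 = 4 and β = 17 − 13 = 4.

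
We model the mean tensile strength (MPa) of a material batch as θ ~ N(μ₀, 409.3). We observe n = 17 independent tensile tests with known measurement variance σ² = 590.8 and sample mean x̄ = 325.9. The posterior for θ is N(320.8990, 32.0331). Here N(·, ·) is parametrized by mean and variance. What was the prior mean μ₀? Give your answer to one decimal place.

μ₀ = 262.0

With known observation variance, the Normal–Normal posterior has precision τ_n = τ₀ + n/σ² and mean μ_n = (τ₀μ₀ + (n/σ²)x̄)/τ_n.
Here τ₀ = 1/409.3 = 0.002443 and τ_data = 17/590.8 = 0.028775, so τ_n = 0.031218.
Rearranging for μ₀: μ₀ = (μ_n·τ_n − τ_data·x̄)/τ₀ = (320.8990·0.031218 − 0.028775·325.9) / 0.002443 = 0.640052/0.002443 ≈ 262.0.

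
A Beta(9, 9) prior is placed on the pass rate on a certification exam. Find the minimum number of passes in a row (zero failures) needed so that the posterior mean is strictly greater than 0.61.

After k passes and 0 failures the posterior is Beta(9+k, 9), with mean (9+k)/(9+9+k).
Set (9+k)/(18+k) > 0.61 and solve: k > (0.61·18 − 9)/(1 − 0.61) = 5.077.
The smallest integer exceeding 5.077 is 6, and checking k=6: (15)/(24) = 0.6250 > 0.61.

k = 6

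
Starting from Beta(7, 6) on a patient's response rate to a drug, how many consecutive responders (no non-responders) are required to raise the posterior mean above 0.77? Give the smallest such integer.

k = 14

After k responders and 0 non-responders the posterior is Beta(7+k, 6), with mean (7+k)/(7+6+k).
Set (7+k)/(13+k) > 0.77 and solve: k > (0.77·13 − 7)/(1 − 0.77) = 13.087.
The smallest integer exceeding 13.087 is 14.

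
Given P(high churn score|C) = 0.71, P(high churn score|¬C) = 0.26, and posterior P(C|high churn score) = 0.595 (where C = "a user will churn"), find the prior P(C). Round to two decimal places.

P(C) = 0.35

Bayes' rule in odds form gives O(C|E) = O(C)·[P(E|C)/P(E|¬C)], hence O(C) = O(C|E)/LR.
Posterior odds = 0.595/(1−0.595) = 1.4691. LR = 0.71/0.26 = 2.7308.
Prior odds = 1.4691/2.7308 = 0.5380, so P(C) = 0.5380/(1+0.5380) ≈ 0.35.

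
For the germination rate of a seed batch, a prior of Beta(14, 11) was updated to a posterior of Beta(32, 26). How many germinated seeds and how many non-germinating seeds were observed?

A Beta(a, b) prior with s successes and f failures in binomial data gives a Beta(a+s, b+f) posterior.
So s = 32 − 14 = 18 and f = 26 − 11 = 15.

18 germinated seeds and 15 non-germinating seeds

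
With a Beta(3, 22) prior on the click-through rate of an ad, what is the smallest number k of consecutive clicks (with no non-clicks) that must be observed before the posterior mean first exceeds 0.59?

k = 29

After k clicks and 0 non-clicks the posterior is Beta(3+k, 22), with mean (3+k)/(3+22+k).
Set (3+k)/(25+k) > 0.59 and solve: k > (0.59·25 − 3)/(1 − 0.59) = 28.659.
The smallest integer exceeding 28.659 is 29, and checking k=29: (32)/(54) = 0.5926 > 0.59.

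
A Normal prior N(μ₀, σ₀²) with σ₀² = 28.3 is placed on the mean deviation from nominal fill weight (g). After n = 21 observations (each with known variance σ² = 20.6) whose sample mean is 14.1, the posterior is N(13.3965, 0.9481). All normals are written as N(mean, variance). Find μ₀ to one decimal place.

μ₀ = -6.9

The posterior mean is a precision-weighted average: μ_n = (τ₀μ₀ + τ_data·x̄)/(τ₀+τ_data), with τ₀=1/σ₀² and τ_data=n/σ².
Here τ₀ = 1/28.3 = 0.035336 and τ_data = 21/20.6 = 1.019417, so τ_n = 1.054753.
Rearranging for μ₀: μ₀ = (μ_n·τ_n − τ_data·x̄)/τ₀ = (13.3965·1.054753 − 1.019417·14.1) / 0.035336 = -0.243781/0.035336 ≈ -6.9.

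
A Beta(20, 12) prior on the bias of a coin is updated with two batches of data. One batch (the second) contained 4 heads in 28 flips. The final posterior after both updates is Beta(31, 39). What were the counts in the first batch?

Because Beta–binomial updating is additive in the counts, the combined data contributed (α_post−α_prior, β_post−β_prior) successes and failures.
Total across both batches: 31−20=11 heads, 39−12=27 tails.
Subtract the second batch: 11−4=7 heads and 27−24=3 tails.

7 heads and 3 tails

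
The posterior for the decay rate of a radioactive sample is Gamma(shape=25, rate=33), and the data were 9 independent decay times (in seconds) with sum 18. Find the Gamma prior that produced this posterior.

Gamma–exponential conjugacy: posterior shape = α + n, posterior rate = β + Σtᵢ.
So α = 25 − 9 = 16 and β = 33 − 18 = 15.

Gamma(shape=16, rate=15)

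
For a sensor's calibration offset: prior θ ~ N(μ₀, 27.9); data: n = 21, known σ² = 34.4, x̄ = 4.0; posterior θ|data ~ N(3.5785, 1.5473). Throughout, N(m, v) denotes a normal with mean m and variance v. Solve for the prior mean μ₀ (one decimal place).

The posterior mean is a precision-weighted average: μ_n = (τ₀μ₀ + τ_data·x̄)/(τ₀+τ_data), with τ₀=1/σ₀² and τ_data=n/σ².
Here τ₀ = 1/27.9 = 0.035842 and τ_data = 21/34.4 = 0.610465, so τ_n = 0.646307.
Rearranging for μ₀: μ₀ = (μ_n·τ_n − τ_data·x̄)/τ₀ = (3.5785·0.646307 − 0.610465·4.0) / 0.035842 = -0.129050/0.035842 ≈ -3.6.

μ₀ = -3.6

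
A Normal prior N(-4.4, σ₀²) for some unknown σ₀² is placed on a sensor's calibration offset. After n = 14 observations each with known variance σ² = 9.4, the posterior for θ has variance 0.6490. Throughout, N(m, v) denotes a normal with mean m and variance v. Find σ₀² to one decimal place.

σ₀² = 19.4

Posterior precision equals prior precision plus data precision: 1/σ_n² = 1/σ₀² + n/σ².
So 1/σ₀² = 1/0.6490 − 14/9.4 = 1.540832 − 1.489362 = 0.051470.
Hence σ₀² = 1/0.051470 ≈ 19.4.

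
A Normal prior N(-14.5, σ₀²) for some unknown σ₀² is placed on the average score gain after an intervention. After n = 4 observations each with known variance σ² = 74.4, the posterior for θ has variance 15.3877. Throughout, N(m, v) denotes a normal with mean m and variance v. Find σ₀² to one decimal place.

σ₀² = 89.1

For the Normal–Normal model with known σ², precisions add: τ_n = τ₀ + n/σ².
So 1/σ₀² = 1/15.3877 − 4/74.4 = 0.064987 − 0.053763 = 0.011224.
Hence σ₀² = 1/0.011224 ≈ 89.1.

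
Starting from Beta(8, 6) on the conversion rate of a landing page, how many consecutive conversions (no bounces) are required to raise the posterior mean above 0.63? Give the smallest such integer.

After k conversions and 0 bounces the posterior is Beta(8+k, 6), with mean (8+k)/(8+6+k).
Set (8+k)/(14+k) > 0.63 and solve: k > (0.63·14 − 8)/(1 − 0.63) = 2.216.
The smallest integer exceeding 2.216 is 3, and checking k=3: (11)/(17) = 0.6471 > 0.63.

k = 3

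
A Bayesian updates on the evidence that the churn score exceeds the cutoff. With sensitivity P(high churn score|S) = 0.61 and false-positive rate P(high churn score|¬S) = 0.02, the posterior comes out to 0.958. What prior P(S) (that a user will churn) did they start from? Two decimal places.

P(S) = 0.43

Bayes' rule in odds form gives O(S|E) = O(S)·[P(E|S)/P(E|¬S)], hence O(S) = O(S|E)/LR.
Posterior odds = 0.958/(1−0.958) = 22.8095. LR = 0.61/0.02 = 30.5000.
Prior odds = 22.8095/30.5000 = 0.7479, so P(S) = 0.7479/(1+0.7479) ≈ 0.43.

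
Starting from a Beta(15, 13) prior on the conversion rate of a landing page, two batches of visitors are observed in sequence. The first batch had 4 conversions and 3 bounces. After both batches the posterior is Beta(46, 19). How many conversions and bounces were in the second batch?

27 conversions and 3 bounces

Sequential conjugate updates are equivalent to a single update on the pooled data, so total successes = posterior α − prior α and total failures = posterior β − prior β.
Total across both batches: 46−15=31 conversions, 19−13=6 bounces.
Subtract the first batch: 31−4=27 conversions and 6−3=3 bounces.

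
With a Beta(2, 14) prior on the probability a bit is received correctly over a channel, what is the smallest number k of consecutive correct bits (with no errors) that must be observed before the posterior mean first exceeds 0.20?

k = 2

After k correct bits and 0 errors the posterior is Beta(2+k, 14), with mean (2+k)/(2+14+k).
Set (2+k)/(16+k) > 0.20 and solve: k > (0.20·16 − 2)/(1 − 0.20) = 1.500.
The smallest integer exceeding 1.500 is 2, and checking k=2: (4)/(18) = 0.2222 > 0.20.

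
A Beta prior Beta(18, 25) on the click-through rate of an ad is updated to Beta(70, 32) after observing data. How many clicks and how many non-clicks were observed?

A Beta(a, b) prior with s successes and f failures in binomial data gives a Beta(a+s, b+f) posterior.
Match parameters: s=70−18=52, f=32−25=7.

52 clicks and 7 non-clicks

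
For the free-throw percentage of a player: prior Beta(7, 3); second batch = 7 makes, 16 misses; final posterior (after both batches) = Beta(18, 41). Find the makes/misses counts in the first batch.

Because Beta–binomial updating is additive in the counts, the combined data contributed (α_post−α_prior, β_post−β_prior) successes and failures.
Total across both batches: 18−7=11 makes, 41−3=38 misses.
Subtract the second batch: 11−7=4 makes and 38−16=22 misses.

4 makes and 22 misses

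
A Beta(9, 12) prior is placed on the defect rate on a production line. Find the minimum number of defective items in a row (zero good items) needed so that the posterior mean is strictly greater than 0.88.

k = 80

After k defective items and 0 good items the posterior is Beta(9+k, 12), with mean (9+k)/(9+12+k).
Set (9+k)/(21+k) > 0.88 and solve: k > (0.88·21 − 9)/(1 − 0.88) = 79.000.
The smallest integer exceeding 79.000 is 80.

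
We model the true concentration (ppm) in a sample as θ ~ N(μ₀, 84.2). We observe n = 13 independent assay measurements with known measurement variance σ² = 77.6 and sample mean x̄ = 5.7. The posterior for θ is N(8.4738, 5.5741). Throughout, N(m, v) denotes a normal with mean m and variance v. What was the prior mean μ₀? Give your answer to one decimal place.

The posterior mean is a precision-weighted average: μ_n = (τ₀μ₀ + τ_data·x̄)/(τ₀+τ_data), with τ₀=1/σ₀² and τ_data=n/σ².
Here τ₀ = 1/84.2 = 0.011876 and τ_data = 13/77.6 = 0.167526, so τ_n = 0.179402.
Rearranging for μ₀: μ₀ = (μ_n·τ_n − τ_data·x̄)/τ₀ = (8.4738·0.179402 − 0.167526·5.7) / 0.011876 = 0.565318/0.011876 ≈ 47.6.

μ₀ = 47.6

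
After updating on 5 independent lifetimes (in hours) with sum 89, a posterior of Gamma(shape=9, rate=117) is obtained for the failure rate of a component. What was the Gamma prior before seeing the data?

Gamma(shape=4, rate=28)

Gamma–exponential conjugacy: posterior shape = α + n, posterior rate = β + Σtᵢ.
So α = 9 − 5 = 4 and β = 117 − 89 = 28.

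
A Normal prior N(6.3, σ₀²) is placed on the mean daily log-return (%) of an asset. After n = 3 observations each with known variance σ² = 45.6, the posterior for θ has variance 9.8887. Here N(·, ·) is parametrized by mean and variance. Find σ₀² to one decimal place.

Posterior precision equals prior precision plus data precision: 1/σ_n² = 1/σ₀² + n/σ².
So 1/σ₀² = 1/9.8887 − 3/45.6 = 0.101126 − 0.065789 = 0.035337.
Hence σ₀² = 1/0.035337 ≈ 28.3.

σ₀² = 28.3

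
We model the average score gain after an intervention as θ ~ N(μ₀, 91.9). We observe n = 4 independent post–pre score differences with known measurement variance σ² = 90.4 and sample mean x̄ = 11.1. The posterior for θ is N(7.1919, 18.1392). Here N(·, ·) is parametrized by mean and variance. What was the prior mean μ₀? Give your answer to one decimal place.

μ₀ = -8.7

With known observation variance, the Normal–Normal posterior has precision τ_n = τ₀ + n/σ² and mean μ_n = (τ₀μ₀ + (n/σ²)x̄)/τ_n.
Here τ₀ = 1/91.9 = 0.010881 and τ_data = 4/90.4 = 0.044248, so τ_n = 0.055129.
Rearranging for μ₀: μ₀ = (μ_n·τ_n − τ_data·x̄)/τ₀ = (7.1919·0.055129 − 0.044248·11.1) / 0.010881 = -0.094671/0.010881 ≈ -8.7.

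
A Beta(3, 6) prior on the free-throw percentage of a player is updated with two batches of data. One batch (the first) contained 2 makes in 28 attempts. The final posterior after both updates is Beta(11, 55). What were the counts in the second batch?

Sequential conjugate updates are equivalent to a single update on the pooled data, so total successes = posterior α − prior α and total failures = posterior β − prior β.
Total across both batches: 11−3=8 makes, 55−6=49 misses.
Subtract the first batch: 8−2=6 makes and 49−26=23 misses.

6 makes and 23 misses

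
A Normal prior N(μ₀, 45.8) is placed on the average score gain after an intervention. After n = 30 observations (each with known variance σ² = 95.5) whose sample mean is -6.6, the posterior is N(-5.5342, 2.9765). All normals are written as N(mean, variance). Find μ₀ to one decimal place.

With known observation variance, the Normal–Normal posterior has precision τ_n = τ₀ + n/σ² and mean μ_n = (τ₀μ₀ + (n/σ²)x̄)/τ_n.
Here τ₀ = 1/45.8 = 0.021834 and τ_data = 30/95.5 = 0.314136, so τ_n = 0.335970.
Rearranging for μ₀: μ₀ = (μ_n·τ_n − τ_data·x̄)/τ₀ = (-5.5342·0.335970 − 0.314136·-6.6) / 0.021834 = 0.213972/0.021834 ≈ 9.8.

μ₀ = 9.8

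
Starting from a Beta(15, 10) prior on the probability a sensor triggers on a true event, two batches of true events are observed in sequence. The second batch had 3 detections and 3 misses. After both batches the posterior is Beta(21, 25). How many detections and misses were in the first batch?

3 detections and 12 misses

Sequential conjugate updates are equivalent to a single update on the pooled data, so total successes = posterior α − prior α and total failures = posterior β − prior β.
Total across both batches: 21−15=6 detections, 25−10=15 misses.
Subtract the second batch: 6−3=3 detections and 15−3=12 misses.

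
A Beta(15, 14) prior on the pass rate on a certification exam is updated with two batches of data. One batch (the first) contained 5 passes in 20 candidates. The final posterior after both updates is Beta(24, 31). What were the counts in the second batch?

Sequential conjugate updates are equivalent to a single update on the pooled data, so total successes = posterior α − prior α and total failures = posterior β − prior β.
Total across both batches: 24−15=9 passes, 31−14=17 failures.
Subtract the first batch: 9−5=4 passes and 17−15=2 failures.

4 passes and 2 failures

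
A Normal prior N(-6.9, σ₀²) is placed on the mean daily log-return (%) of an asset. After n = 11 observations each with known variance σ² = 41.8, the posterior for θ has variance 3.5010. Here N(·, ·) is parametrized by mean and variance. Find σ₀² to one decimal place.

σ₀² = 44.5

Posterior precision equals prior precision plus data precision: 1/σ_n² = 1/σ₀² + n/σ².
So 1/σ₀² = 1/3.5010 − 11/41.8 = 0.285633 − 0.263158 = 0.022475.
Hence σ₀² = 1/0.022475 ≈ 44.5.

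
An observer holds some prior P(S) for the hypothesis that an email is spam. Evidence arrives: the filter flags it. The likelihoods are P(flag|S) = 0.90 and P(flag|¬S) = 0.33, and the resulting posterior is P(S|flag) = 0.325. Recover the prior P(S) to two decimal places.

P(S) = 0.15

Bayes' rule in odds form gives O(S|E) = O(S)·[P(E|S)/P(E|¬S)], hence O(S) = O(S|E)/LR.
Posterior odds = 0.325/(1−0.325) = 0.4815. LR = 0.90/0.33 = 2.7273.
Prior odds = 0.4815/2.7273 = 0.1765, so P(S) = 0.1765/(1+0.1765) ≈ 0.15.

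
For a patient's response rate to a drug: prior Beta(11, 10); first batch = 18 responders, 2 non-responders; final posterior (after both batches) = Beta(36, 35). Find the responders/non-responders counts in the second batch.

7 responders and 23 non-responders

Sequential conjugate updates are equivalent to a single update on the pooled data, so total successes = posterior α − prior α and total failures = posterior β − prior β.
Total across both batches: 36−11=25 responders, 35−10=25 non-responders.
Subtract the first batch: 25−18=7 responders and 25−2=23 non-responders.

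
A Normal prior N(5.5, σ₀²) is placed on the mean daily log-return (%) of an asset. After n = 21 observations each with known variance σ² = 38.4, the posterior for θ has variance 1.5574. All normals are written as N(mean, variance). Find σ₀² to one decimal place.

σ₀² = 10.5

Posterior precision equals prior precision plus data precision: 1/σ_n² = 1/σ₀² + n/σ².
So 1/σ₀² = 1/1.5574 − 21/38.4 = 0.642096 − 0.546875 = 0.095221.
Hence σ₀² = 1/0.095221 ≈ 10.5.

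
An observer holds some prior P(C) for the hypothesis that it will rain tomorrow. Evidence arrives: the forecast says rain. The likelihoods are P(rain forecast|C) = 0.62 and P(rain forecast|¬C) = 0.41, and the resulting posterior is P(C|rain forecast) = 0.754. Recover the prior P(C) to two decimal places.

In odds form, posterior odds = prior odds × likelihood ratio, so prior odds = posterior odds ÷ LR.
Posterior odds = 0.754/(1−0.754) = 3.0650. LR = 0.62/0.41 = 1.5122.
Prior odds = 3.0650/1.5122 = 2.0268, so P(C) = 2.0268/(1+2.0268) ≈ 0.67.

P(C) = 0.67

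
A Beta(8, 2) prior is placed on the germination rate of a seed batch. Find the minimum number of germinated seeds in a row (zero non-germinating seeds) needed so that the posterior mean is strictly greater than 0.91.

k = 13

After k germinated seeds and 0 non-germinating seeds the posterior is Beta(8+k, 2), with mean (8+k)/(8+2+k).
Set (8+k)/(10+k) > 0.91 and solve: k > (0.91·10 − 8)/(1 − 0.91) = 12.222.
The smallest integer exceeding 12.222 is 13.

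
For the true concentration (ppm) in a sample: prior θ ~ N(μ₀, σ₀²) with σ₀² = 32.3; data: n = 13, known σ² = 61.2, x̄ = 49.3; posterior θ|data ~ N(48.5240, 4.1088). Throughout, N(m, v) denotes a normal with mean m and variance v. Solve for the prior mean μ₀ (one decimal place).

μ₀ = 43.2

The posterior mean is a precision-weighted average: μ_n = (τ₀μ₀ + τ_data·x̄)/(τ₀+τ_data), with τ₀=1/σ₀² and τ_data=n/σ².
Here τ₀ = 1/32.3 = 0.030960 and τ_data = 13/61.2 = 0.212418, so τ_n = 0.243378.
Rearranging for μ₀: μ₀ = (μ_n·τ_n − τ_data·x̄)/τ₀ = (48.5240·0.243378 − 0.212418·49.3) / 0.030960 = 1.337467/0.030960 ≈ 43.2.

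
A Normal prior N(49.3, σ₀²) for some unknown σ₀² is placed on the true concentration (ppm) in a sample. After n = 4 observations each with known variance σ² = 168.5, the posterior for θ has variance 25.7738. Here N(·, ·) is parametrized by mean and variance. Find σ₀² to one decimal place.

For the Normal–Normal model with known σ², precisions add: τ_n = τ₀ + n/σ².
So 1/σ₀² = 1/25.7738 − 4/168.5 = 0.038799 − 0.023739 = 0.015060.
Hence σ₀² = 1/0.015060 ≈ 66.4.

σ₀² = 66.4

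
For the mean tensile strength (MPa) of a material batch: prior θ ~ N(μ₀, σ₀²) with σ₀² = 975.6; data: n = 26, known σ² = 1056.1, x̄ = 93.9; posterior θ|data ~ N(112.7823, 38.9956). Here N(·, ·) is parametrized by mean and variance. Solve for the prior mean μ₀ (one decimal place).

With known observation variance, the Normal–Normal posterior has precision τ_n = τ₀ + n/σ² and mean μ_n = (τ₀μ₀ + (n/σ²)x̄)/τ_n.
Here τ₀ = 1/975.6 = 0.001025 and τ_data = 26/1056.1 = 0.024619, so τ_n = 0.025644.
Rearranging for μ₀: μ₀ = (μ_n·τ_n − τ_data·x̄)/τ₀ = (112.7823·0.025644 − 0.024619·93.9) / 0.001025 = 0.580465/0.001025 ≈ 566.3.

μ₀ = 566.3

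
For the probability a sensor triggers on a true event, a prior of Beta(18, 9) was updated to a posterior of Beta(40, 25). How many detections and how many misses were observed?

22 detections and 16 misses

Beta is conjugate to the binomial likelihood: posterior = Beta(α+s, β+f).
Match parameters: s=40−18=22, f=25−9=16.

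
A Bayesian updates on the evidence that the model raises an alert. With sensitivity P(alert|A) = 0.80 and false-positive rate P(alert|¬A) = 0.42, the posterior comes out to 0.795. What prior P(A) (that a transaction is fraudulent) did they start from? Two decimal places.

P(A) = 0.67

In odds form, posterior odds = prior odds × likelihood ratio, so prior odds = posterior odds ÷ LR.
Posterior odds = 0.795/(1−0.795) = 3.8780. LR = 0.80/0.42 = 1.9048.
Prior odds = 3.8780/1.9048 = 2.0359, so P(A) = 2.0359/(1+2.0359) ≈ 0.67.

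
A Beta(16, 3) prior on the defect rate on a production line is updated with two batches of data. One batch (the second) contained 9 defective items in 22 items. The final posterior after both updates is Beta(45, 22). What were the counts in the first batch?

20 defective items and 6 good items

Because Beta–binomial updating is additive in the counts, the combined data contributed (α_post−α_prior, β_post−β_prior) successes and failures.
Total across both batches: 45−16=29 defective items, 22−3=19 good items.
Subtract the second batch: 29−9=20 defective items and 19−13=6 good items.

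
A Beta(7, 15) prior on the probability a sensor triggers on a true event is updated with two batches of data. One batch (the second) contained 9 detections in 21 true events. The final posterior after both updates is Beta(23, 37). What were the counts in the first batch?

7 detections and 10 misses

Sequential conjugate updates are equivalent to a single update on the pooled data, so total successes = posterior α − prior α and total failures = posterior β − prior β.
Total across both batches: 23−7=16 detections, 37−15=22 misses.
Subtract the second batch: 16−9=7 detections and 22−12=10 misses.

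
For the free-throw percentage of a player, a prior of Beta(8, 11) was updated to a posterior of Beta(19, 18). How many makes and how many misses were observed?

Beta is conjugate to the binomial likelihood: posterior = Beta(α+s, β+f).
Match parameters: s=19−8=11, f=18−11=7.

11 makes and 7 misses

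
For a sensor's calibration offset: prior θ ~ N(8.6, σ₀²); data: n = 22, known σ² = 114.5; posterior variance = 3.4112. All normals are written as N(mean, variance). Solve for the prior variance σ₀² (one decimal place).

For the Normal–Normal model with known σ², precisions add: τ_n = τ₀ + n/σ².
So 1/σ₀² = 1/3.4112 − 22/114.5 = 0.293152 − 0.192140 = 0.101012.
Hence σ₀² = 1/0.101012 ≈ 9.9.

σ₀² = 9.9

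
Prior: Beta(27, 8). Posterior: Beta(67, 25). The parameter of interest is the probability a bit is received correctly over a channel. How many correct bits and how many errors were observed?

40 correct bits and 17 errors

A Beta(α, β) prior with s successes and f failures in binomial data gives a Beta(α+s, β+f) posterior.
Match parameters: s=67−27=40, f=25−8=17.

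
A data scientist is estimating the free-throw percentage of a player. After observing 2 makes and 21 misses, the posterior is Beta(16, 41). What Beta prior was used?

Beta(14, 20)

A Beta(a, b) prior with s successes and f failures in binomial data gives a Beta(a+s, b+f) posterior.
Subtract the data counts: 16−2=14, 41−21=20.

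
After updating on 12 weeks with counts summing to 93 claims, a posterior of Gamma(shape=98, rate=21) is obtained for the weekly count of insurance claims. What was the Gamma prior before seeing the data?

Gamma(shape=5, rate=9)

A Gamma(α, β) prior (rate parametrization) on a Poisson rate with n observations summing to S gives posterior Gamma(α+S, β+n).
So α = 98 − 93 = 5 and β = 21 − 12 = 9.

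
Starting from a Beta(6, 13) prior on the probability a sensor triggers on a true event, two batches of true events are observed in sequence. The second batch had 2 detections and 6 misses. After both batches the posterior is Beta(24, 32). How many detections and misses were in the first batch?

16 detections and 13 misses

Because Beta–binomial updating is additive in the counts, the combined data contributed (α_post−α_prior, β_post−β_prior) successes and failures.
Total across both batches: 24−6=18 detections, 32−13=19 misses.
Subtract the second batch: 18−2=16 detections and 19−6=13 misses.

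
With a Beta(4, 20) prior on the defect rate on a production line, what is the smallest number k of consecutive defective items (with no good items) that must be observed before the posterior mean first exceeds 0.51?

After k defective items and 0 good items the posterior is Beta(4+k, 20), with mean (4+k)/(4+20+k).
Set (4+k)/(24+k) > 0.51 and solve: k > (0.51·24 − 4)/(1 − 0.51) = 16.816.
The smallest integer exceeding 16.816 is 17, and checking k=17: (21)/(41) = 0.5122 > 0.51.

k = 17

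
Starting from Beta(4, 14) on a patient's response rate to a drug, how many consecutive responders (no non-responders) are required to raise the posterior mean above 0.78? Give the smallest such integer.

After k responders and 0 non-responders the posterior is Beta(4+k, 14), with mean (4+k)/(4+14+k).
Set (4+k)/(18+k) > 0.78 and solve: k > (0.78·18 − 4)/(1 − 0.78) = 45.636.
The smallest integer exceeding 45.636 is 46.

k = 46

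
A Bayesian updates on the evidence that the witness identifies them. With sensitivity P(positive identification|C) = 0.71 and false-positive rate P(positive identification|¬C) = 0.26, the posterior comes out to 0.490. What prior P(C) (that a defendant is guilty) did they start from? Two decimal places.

Bayes' rule in odds form gives O(C|E) = O(C)·[P(E|C)/P(E|¬C)], hence O(C) = O(C|E)/LR.
Posterior odds = 0.490/(1−0.490) = 0.9608. LR = 0.71/0.26 = 2.7308.
Prior odds = 0.9608/2.7308 = 0.3518, so P(C) = 0.3518/(1+0.3518) ≈ 0.26.

P(C) = 0.26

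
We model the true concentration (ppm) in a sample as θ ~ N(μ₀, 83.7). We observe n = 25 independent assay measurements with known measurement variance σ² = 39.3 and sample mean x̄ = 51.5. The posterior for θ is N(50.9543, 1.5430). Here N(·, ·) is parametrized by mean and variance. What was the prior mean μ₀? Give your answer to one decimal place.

μ₀ = 21.9

With known observation variance, the Normal–Normal posterior has precision τ_n = τ₀ + n/σ² and mean μ_n = (τ₀μ₀ + (n/σ²)x̄)/τ_n.
Here τ₀ = 1/83.7 = 0.011947 and τ_data = 25/39.3 = 0.636132, so τ_n = 0.648079.
Rearranging for μ₀: μ₀ = (μ_n·τ_n − τ_data·x̄)/τ₀ = (50.9543·0.648079 − 0.636132·51.5) / 0.011947 = 0.261614/0.011947 ≈ 21.9.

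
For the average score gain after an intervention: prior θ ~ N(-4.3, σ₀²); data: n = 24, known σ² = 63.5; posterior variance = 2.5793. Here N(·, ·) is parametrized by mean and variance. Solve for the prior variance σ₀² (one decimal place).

σ₀² = 102.6

Posterior precision equals prior precision plus data precision: 1/σ_n² = 1/σ₀² + n/σ².
So 1/σ₀² = 1/2.5793 − 24/63.5 = 0.387702 − 0.377953 = 0.009749.
Hence σ₀² = 1/0.009749 ≈ 102.6.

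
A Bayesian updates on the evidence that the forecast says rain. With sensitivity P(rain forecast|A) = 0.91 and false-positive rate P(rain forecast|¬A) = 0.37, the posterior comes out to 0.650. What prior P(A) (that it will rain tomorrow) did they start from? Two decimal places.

In odds form, posterior odds = prior odds × likelihood ratio, so prior odds = posterior odds ÷ LR.
Posterior odds = 0.650/(1−0.650) = 1.8571. LR = 0.91/0.37 = 2.4595.
Prior odds = 1.8571/2.4595 = 0.7551, so P(A) = 0.7551/(1+0.7551) ≈ 0.43.

P(A) = 0.43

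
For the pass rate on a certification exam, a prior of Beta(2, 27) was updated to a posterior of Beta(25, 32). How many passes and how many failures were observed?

23 passes and 5 failures

Beta is conjugate to the binomial likelihood: posterior = Beta(a+s, b+f).
Match parameters: s=25−2=23, f=32−27=5.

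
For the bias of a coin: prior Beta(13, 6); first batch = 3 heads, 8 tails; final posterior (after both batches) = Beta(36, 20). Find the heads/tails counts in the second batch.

20 heads and 6 tails

Sequential conjugate updates are equivalent to a single update on the pooled data, so total successes = posterior α − prior α and total failures = posterior β − prior β.
Total across both batches: 36−13=23 heads, 20−6=14 tails.
Subtract the first batch: 23−3=20 heads and 14−8=6 tails.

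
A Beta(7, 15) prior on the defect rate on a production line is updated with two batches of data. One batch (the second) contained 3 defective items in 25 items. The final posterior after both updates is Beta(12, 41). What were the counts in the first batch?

Sequential conjugate updates are equivalent to a single update on the pooled data, so total successes = posterior α − prior α and total failures = posterior β − prior β.
Total across both batches: 12−7=5 defective items, 41−15=26 good items.
Subtract the second batch: 5−3=2 defective items and 26−22=4 good items.

2 defective items and 4 good items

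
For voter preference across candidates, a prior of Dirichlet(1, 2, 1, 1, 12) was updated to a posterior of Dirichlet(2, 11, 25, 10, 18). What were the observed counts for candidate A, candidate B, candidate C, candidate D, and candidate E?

counts (1, 9, 24, 9, 6)

For a Dirichlet(α) prior with multinomial counts c, the posterior is Dirichlet(α + c) componentwise.
Counts are posterior − prior componentwise: 2−1=1, 11−2=9, 25−1=24, 10−1=9, 18−12=6.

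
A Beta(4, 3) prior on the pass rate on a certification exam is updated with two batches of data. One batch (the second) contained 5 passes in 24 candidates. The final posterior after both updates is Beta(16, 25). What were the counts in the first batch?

Sequential conjugate updates are equivalent to a single update on the pooled data, so total successes = posterior α − prior α and total failures = posterior β − prior β.
Total across both batches: 16−4=12 passes, 25−3=22 failures.
Subtract the second batch: 12−5=7 passes and 22−19=3 failures.

7 passes and 3 failures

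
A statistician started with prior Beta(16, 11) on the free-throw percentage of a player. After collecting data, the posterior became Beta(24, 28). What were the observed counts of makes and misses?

8 makes and 17 misses

Under Beta–binomial conjugacy the posterior parameters are (a+s, b+f).
Match parameters: s=24−16=8, f=28−11=17.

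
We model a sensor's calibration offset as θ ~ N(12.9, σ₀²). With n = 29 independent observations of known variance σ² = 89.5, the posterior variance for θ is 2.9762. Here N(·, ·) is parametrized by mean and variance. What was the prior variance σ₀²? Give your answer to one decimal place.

For the Normal–Normal model with known σ², precisions add: τ_n = τ₀ + n/σ².
So 1/σ₀² = 1/2.9762 − 29/89.5 = 0.335999 − 0.324022 = 0.011977.
Hence σ₀² = 1/0.011977 ≈ 83.5.

σ₀² = 83.5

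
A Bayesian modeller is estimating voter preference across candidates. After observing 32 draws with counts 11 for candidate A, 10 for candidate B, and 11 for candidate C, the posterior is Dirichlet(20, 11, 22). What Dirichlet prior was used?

For a Dirichlet(α) prior with multinomial counts c, the posterior is Dirichlet(α + c) componentwise.
Subtract each count from the matching posterior parameter: 20−11=9, 11−10=1, 22−11=11.

Dirichlet(9, 1, 11)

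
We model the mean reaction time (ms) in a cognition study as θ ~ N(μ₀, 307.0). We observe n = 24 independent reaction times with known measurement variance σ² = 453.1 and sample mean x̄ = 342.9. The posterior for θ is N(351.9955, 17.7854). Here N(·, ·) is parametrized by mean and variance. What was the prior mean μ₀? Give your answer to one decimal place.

μ₀ = 499.9

The posterior mean is a precision-weighted average: μ_n = (τ₀μ₀ + τ_data·x̄)/(τ₀+τ_data), with τ₀=1/σ₀² and τ_data=n/σ².
Here τ₀ = 1/307.0 = 0.003257 and τ_data = 24/453.1 = 0.052968, so τ_n = 0.056225.
Rearranging for μ₀: μ₀ = (μ_n·τ_n − τ_data·x̄)/τ₀ = (351.9955·0.056225 − 0.052968·342.9) / 0.003257 = 1.628220/0.003257 ≈ 499.9.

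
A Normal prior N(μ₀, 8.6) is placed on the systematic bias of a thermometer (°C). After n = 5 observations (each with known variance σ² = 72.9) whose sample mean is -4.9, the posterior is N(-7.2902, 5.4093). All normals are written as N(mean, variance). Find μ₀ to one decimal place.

μ₀ = -8.7

The posterior mean is a precision-weighted average: μ_n = (τ₀μ₀ + τ_data·x̄)/(τ₀+τ_data), with τ₀=1/σ₀² and τ_data=n/σ².
Here τ₀ = 1/8.6 = 0.116279 and τ_data = 5/72.9 = 0.068587, so τ_n = 0.184866.
Rearranging for μ₀: μ₀ = (μ_n·τ_n − τ_data·x̄)/τ₀ = (-7.2902·0.184866 − 0.068587·-4.9) / 0.116279 = -1.011634/0.116279 ≈ -8.7.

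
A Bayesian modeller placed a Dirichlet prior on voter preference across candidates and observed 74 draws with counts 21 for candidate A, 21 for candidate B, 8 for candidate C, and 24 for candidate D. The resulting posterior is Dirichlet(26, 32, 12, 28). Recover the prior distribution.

For a Dirichlet(α) prior with multinomial counts c, the posterior is Dirichlet(α + c) componentwise.
Subtract each count from the matching posterior parameter: 26−21=5, 32−21=11, 12−8=4, 28−24=4.

Dirichlet(5, 11, 4, 4)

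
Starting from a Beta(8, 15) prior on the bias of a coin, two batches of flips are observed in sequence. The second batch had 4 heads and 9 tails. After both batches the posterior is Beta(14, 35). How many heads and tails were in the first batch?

Because Beta–binomial updating is additive in the counts, the combined data contributed (α_post−α_prior, β_post−β_prior) successes and failures.
Total across both batches: 14−8=6 heads, 35−15=20 tails.
Subtract the second batch: 6−4=2 heads and 20−9=11 tails.

2 heads and 11 tails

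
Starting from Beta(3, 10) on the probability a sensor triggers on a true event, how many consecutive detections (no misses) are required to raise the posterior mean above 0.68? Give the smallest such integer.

After k detections and 0 misses the posterior is Beta(3+k, 10), with mean (3+k)/(3+10+k).
Set (3+k)/(13+k) > 0.68 and solve: k > (0.68·13 − 3)/(1 − 0.68) = 18.250.
The smallest integer exceeding 18.250 is 19.

k = 19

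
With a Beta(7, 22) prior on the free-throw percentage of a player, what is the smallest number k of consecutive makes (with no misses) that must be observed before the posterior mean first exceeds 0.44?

After k makes and 0 misses the posterior is Beta(7+k, 22), with mean (7+k)/(7+22+k).
Set (7+k)/(29+k) > 0.44 and solve: k > (0.44·29 − 7)/(1 − 0.44) = 10.286.
The smallest integer exceeding 10.286 is 11, and checking k=11: (18)/(40) = 0.4500 > 0.44.

k = 11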